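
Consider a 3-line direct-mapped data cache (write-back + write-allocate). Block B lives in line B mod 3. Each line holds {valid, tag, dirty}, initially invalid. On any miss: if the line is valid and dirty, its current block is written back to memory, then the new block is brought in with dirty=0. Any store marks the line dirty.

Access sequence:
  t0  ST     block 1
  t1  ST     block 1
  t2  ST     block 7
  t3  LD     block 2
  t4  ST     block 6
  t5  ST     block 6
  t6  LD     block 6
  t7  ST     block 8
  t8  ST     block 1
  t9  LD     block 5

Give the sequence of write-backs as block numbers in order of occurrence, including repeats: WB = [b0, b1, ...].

WB = [1, 7, 8]

0: W B1 -> L1 miss  d=D]
1: W B1 -> L1 hit  d=D]
2: W B7 -> L1 miss wb->B1  d=D]
3: R B2 -> L2 miss  d=-]
4: W B6 -> L0 miss  d=D]
5: W B6 -> L0 hit  d=D]
6: R B6 -> L0 hit  d=D]
7: W B8 -> L2 miss  d=D]
8: W B1 -> L1 miss wb->B7  d=D]
9: R B5 -> L2 miss wb->B8  d=-]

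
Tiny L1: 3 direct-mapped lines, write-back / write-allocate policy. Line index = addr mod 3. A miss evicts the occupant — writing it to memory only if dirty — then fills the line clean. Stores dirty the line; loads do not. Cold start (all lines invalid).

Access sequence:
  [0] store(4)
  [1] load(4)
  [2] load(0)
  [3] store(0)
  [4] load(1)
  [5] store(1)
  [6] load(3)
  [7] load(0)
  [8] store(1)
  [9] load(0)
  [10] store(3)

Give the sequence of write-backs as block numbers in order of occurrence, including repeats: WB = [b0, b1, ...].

  0 | W B4 → L1 miss [D]
  1 | R B4 → L1 hit [D]
  2 | R B0 → L0 miss [-]
  3 | W B0 → L0 hit [D]
  4 | R B1 → L1 miss wb→B4 [-]
  5 | W B1 → L1 hit [D]
  6 | R B3 → L0 miss wb→B0 [-]
  7 | R B0 → L0 miss [-]
  8 | W B1 → L1 hit [D]
  9 | R B0 → L0 hit [-]
  10 | W B3 → L0 miss [D]

WB = [4, 0]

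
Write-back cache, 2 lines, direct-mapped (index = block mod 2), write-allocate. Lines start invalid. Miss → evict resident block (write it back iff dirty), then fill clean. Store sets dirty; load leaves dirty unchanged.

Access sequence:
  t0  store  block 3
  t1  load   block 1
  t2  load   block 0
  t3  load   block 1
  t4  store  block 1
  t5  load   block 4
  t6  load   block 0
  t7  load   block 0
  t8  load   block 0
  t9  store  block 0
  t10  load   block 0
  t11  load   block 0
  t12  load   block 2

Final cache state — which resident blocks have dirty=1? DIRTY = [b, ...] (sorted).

0: W B3 → L1 miss [D]
1: R B1 → L1 miss wb→B3 [-]
2: R B0 → L0 miss [-]
3: R B1 → L1 hit [-]
4: W B1 → L1 hit [D]
5: R B4 → L0 miss [-]
6: R B0 → L0 miss [-]
7: R B0 → L0 hit [-]
8: R B0 → L0 hit [-]
9: W B0 → L0 hit [D]
10: R B0 → L0 hit [D]
11: R B0 → L0 hit [D]
12: R B2 → L0 miss wb→B0 [-]

DIRTY = [1]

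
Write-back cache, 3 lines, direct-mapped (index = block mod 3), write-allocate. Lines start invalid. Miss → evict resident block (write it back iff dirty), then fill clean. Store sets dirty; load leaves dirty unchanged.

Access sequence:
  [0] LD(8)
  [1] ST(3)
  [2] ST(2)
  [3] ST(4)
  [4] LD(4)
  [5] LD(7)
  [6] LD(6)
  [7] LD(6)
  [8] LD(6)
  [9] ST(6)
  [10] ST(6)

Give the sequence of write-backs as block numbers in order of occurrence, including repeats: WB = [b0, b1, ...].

WB = [4, 3]

  0 | R B8 → L2 miss [-]
  1 | W B3 → L0 miss [D]
  2 | W B2 → L2 miss [D]
  3 | W B4 → L1 miss [D]
  4 | R B4 → L1 hit [D]
  5 | R B7 → L1 miss wb→B4 [-]
  6 | R B6 → L0 miss wb→B3 [-]
  7 | R B6 → L0 hit [-]
  8 | R B6 → L0 hit [-]
  9 | W B6 → L0 hit [D]
  10 | W B6 → L0 hit [D]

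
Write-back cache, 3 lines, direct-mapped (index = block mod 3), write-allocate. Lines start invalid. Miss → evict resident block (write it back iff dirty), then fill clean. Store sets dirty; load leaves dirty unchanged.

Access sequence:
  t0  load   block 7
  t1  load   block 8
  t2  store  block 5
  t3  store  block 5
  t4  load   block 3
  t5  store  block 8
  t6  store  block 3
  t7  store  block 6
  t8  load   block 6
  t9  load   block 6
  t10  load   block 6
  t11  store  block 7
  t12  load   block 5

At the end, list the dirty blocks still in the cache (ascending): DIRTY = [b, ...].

DIRTY = [6, 7]

0: R B7 → L1 miss [-]
1: R B8 → L2 miss [-]
2: W B5 → L2 miss [D]
3: W B5 → L2 hit [D]
4: R B3 → L0 miss [-]
5: W B8 → L2 miss wb→B5 [D]
6: W B3 → L0 hit [D]
7: W B6 → L0 miss wb→B3 [D]
8: R B6 → L0 hit [D]
9: R B6 → L0 hit [D]
10: R B6 → L0 hit [D]
11: W B7 → L1 hit [D]
12: R B5 → L2 miss wb→B8 [-]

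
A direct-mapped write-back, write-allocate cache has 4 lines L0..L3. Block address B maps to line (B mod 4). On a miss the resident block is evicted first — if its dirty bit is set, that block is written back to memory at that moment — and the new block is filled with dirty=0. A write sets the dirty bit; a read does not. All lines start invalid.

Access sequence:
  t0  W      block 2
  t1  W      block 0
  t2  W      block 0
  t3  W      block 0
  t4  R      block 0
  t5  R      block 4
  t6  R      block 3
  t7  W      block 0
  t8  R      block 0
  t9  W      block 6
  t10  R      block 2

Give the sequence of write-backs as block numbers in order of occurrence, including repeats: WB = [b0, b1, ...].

WB = [0, 2, 6]

0: W B2 → L2 miss [D]
1: W B0 → L0 miss [D]
2: W B0 → L0 hit [D]
3: W B0 → L0 hit [D]
4: R B0 → L0 hit [D]
5: R B4 → L0 miss wb→B0 [-]
6: R B3 → L3 miss [-]
7: W B0 → L0 miss [D]
8: R B0 → L0 hit [D]
9: W B6 → L2 miss wb→B2 [D]
10: R B2 → L2 miss wb→B6 [-]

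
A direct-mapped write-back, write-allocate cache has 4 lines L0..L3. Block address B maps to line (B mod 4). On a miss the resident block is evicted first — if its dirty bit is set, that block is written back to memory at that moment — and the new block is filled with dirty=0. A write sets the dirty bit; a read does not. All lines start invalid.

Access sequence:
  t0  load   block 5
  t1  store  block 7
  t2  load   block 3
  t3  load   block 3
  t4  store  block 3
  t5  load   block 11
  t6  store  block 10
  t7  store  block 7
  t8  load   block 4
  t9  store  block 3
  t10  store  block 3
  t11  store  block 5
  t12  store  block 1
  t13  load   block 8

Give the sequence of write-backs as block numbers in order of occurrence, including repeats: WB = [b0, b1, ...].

WB = [7, 3, 7, 5]

0: R B5 -> L1 miss  d=-]
1: W B7 -> L3 miss  d=D]
2: R B3 -> L3 miss wb->B7  d=-]
3: R B3 -> L3 hit  d=-]
4: W B3 -> L3 hit  d=D]
5: R B11 -> L3 miss wb->B3  d=-]
6: W B10 -> L2 miss  d=D]
7: W B7 -> L3 miss  d=D]
8: R B4 -> L0 miss  d=-]
9: W B3 -> L3 miss wb->B7  d=D]
10: W B3 -> L3 hit  d=D]
11: W B5 -> L1 hit  d=D]
12: W B1 -> L1 miss wb->B5  d=D]
13: R B8 -> L0 miss  d=-]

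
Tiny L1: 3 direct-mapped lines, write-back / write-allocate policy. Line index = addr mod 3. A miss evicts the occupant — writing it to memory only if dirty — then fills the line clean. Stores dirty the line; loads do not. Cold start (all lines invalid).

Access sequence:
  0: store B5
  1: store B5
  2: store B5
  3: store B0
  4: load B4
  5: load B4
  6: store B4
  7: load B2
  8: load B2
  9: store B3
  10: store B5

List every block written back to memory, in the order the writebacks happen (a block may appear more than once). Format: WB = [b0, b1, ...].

WB = [5, 0]

0: W B5 → L2 miss [D]
1: W B5 → L2 hit [D]
2: W B5 → L2 hit [D]
3: W B0 → L0 miss [D]
4: R B4 → L1 miss [-]
5: R B4 → L1 hit [-]
6: W B4 → L1 hit [D]
7: R B2 → L2 miss wb→B5 [-]
8: R B2 → L2 hit [-]
9: W B3 → L0 miss wb→B0 [D]
10: W B5 → L2 miss [D]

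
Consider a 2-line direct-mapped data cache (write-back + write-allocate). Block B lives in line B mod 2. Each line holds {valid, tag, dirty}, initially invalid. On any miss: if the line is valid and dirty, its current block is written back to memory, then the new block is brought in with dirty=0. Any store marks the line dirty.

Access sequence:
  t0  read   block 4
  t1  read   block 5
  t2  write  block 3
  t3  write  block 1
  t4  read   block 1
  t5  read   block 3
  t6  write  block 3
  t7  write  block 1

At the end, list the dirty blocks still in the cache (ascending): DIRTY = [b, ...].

  0 | R B4 → L0 miss [-]
  1 | R B5 → L1 miss [-]
  2 | W B3 → L1 miss [D]
  3 | W B1 → L1 miss wb→B3 [D]
  4 | R B1 → L1 hit [D]
  5 | R B3 → L1 miss wb→B1 [-]
  6 | W B3 → L1 hit [D]
  7 | W B1 → L1 miss wb→B3 [D]

DIRTY = [1]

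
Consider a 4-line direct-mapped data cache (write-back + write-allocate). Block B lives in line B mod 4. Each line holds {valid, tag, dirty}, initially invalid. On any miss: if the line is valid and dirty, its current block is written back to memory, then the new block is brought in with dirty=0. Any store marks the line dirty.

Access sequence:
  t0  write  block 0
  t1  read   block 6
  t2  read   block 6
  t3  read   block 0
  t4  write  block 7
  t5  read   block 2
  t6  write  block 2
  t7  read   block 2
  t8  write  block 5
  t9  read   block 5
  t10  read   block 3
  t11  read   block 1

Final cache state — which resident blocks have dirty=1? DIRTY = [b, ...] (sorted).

DIRTY = [0, 2]

0: W B0 -> L0 miss  d=D]
1: R B6 -> L2 miss  d=-]
2: R B6 -> L2 hit  d=-]
3: R B0 -> L0 hit  d=D]
4: W B7 -> L3 miss  d=D]
5: R B2 -> L2 miss  d=-]
6: W B2 -> L2 hit  d=D]
7: R B2 -> L2 hit  d=D]
8: W B5 -> L1 miss  d=D]
9: R B5 -> L1 hit  d=D]
10: R B3 -> L3 miss wb->B7  d=-]
11: R B1 -> L1 miss wb->B5  d=-]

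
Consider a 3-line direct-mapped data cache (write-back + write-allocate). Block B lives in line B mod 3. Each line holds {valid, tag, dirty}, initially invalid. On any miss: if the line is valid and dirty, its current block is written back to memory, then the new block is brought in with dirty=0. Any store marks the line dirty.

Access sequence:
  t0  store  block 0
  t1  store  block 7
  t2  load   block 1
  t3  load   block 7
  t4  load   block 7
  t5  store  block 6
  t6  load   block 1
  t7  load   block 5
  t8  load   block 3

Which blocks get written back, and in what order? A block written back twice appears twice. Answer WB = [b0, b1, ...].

0: W B0 -> L0 miss  d=D]
1: W B7 -> L1 miss  d=D]
2: R B1 -> L1 miss wb->B7  d=-]
3: R B7 -> L1 miss  d=-]
4: R B7 -> L1 hit  d=-]
5: W B6 -> L0 miss wb->B0  d=D]
6: R B1 -> L1 miss  d=-]
7: R B5 -> L2 miss  d=-]
8: R B3 -> L0 miss wb->B6  d=-]

WB = [7, 0, 6]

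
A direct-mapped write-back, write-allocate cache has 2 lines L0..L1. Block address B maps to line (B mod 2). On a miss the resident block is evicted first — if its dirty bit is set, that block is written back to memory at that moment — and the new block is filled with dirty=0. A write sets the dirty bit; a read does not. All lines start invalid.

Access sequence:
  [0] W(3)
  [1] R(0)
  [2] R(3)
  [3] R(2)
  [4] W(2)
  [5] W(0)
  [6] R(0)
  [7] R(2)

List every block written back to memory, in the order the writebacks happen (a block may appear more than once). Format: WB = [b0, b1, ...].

WB = [2, 0]

  0 | W B3 → L1 miss [D]
  1 | R B0 → L0 miss [-]
  2 | R B3 → L1 hit [D]
  3 | R B2 → L0 miss [-]
  4 | W B2 → L0 hit [D]
  5 | W B0 → L0 miss wb→B2 [D]
  6 | R B0 → L0 hit [D]
  7 | R B2 → L0 miss wb→B0 [-]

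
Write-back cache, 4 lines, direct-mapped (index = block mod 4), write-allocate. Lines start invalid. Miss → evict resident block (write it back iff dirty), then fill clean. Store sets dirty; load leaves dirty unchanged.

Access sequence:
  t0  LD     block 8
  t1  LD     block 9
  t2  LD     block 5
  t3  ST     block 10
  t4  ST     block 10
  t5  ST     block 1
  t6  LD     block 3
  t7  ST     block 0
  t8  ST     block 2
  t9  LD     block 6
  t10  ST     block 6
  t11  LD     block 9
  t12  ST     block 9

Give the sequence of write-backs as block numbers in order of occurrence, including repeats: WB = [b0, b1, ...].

0: R B8 -> L0 miss  d=-]
1: R B9 -> L1 miss  d=-]
2: R B5 -> L1 miss  d=-]
3: W B10 -> L2 miss  d=D]
4: W B10 -> L2 hit  d=D]
5: W B1 -> L1 miss  d=D]
6: R B3 -> L3 miss  d=-]
7: W B0 -> L0 miss  d=D]
8: W B2 -> L2 miss wb->B10  d=D]
9: R B6 -> L2 miss wb->B2  d=-]
10: W B6 -> L2 hit  d=D]
11: R B9 -> L1 miss wb->B1  d=-]
12: W B9 -> L1 hit  d=D]

WB = [10, 2, 1]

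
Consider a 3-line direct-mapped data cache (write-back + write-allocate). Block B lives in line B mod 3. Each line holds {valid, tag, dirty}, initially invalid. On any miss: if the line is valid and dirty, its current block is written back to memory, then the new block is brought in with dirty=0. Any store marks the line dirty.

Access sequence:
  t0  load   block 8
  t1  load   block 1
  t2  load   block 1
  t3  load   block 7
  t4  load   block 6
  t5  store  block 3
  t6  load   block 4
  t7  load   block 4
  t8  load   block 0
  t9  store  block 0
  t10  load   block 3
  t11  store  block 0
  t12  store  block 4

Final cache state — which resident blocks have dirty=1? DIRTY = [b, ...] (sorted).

DIRTY = [0, 4]

0: R B8 → L2 miss [-]
1: R B1 → L1 miss [-]
2: R B1 → L1 hit [-]
3: R B7 → L1 miss [-]
4: R B6 → L0 miss [-]
5: W B3 → L0 miss [D]
6: R B4 → L1 miss [-]
7: R B4 → L1 hit [-]
8: R B0 → L0 miss wb→B3 [-]
9: W B0 → L0 hit [D]
10: R B3 → L0 miss wb→B0 [-]
11: W B0 → L0 miss [D]
12: W B4 → L1 hit [D]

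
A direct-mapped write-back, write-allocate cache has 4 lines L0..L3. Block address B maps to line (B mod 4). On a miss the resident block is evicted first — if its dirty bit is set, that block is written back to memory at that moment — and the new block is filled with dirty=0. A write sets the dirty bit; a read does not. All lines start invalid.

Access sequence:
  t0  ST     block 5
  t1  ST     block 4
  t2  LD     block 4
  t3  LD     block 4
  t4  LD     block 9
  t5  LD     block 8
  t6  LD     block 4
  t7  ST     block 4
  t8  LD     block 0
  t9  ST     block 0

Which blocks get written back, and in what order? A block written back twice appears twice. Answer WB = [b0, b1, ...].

  0 | W B5 → L1 miss [D]
  1 | W B4 → L0 miss [D]
  2 | R B4 → L0 hit [D]
  3 | R B4 → L0 hit [D]
  4 | R B9 → L1 miss wb→B5 [-]
  5 | R B8 → L0 miss wb→B4 [-]
  6 | R B4 → L0 miss [-]
  7 | W B4 → L0 hit [D]
  8 | R B0 → L0 miss wb→B4 [-]
  9 | W B0 → L0 hit [D]

WB = [5, 4, 4]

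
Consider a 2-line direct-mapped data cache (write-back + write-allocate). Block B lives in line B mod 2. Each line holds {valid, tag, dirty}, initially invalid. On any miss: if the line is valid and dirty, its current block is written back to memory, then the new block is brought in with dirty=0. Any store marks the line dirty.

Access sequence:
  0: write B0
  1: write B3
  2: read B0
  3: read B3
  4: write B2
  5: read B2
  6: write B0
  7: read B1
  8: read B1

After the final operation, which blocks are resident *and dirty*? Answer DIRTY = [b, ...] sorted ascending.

DIRTY = [0]

0: W B0 → L0 miss [D]
1: W B3 → L1 miss [D]
2: R B0 → L0 hit [D]
3: R B3 → L1 hit [D]
4: W B2 → L0 miss wb→B0 [D]
5: R B2 → L0 hit [D]
6: W B0 → L0 miss wb→B2 [D]
7: R B1 → L1 miss wb→B3 [-]
8: R B1 → L1 hit [-]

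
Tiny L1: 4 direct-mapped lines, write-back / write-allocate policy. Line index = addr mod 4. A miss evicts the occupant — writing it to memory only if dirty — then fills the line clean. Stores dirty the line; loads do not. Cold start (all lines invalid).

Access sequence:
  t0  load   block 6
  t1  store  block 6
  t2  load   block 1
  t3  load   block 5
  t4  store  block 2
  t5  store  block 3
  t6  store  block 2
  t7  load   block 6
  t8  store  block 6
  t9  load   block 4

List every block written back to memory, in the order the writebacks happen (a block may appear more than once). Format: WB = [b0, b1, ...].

WB = [6, 2]

0: R B6 -> L2 miss  d=-]
1: W B6 -> L2 hit  d=D]
2: R B1 -> L1 miss  d=-]
3: R B5 -> L1 miss  d=-]
4: W B2 -> L2 miss wb->B6  d=D]
5: W B3 -> L3 miss  d=D]
6: W B2 -> L2 hit  d=D]
7: R B6 -> L2 miss wb->B2  d=-]
8: W B6 -> L2 hit  d=D]
9: R B4 -> L0 miss  d=-]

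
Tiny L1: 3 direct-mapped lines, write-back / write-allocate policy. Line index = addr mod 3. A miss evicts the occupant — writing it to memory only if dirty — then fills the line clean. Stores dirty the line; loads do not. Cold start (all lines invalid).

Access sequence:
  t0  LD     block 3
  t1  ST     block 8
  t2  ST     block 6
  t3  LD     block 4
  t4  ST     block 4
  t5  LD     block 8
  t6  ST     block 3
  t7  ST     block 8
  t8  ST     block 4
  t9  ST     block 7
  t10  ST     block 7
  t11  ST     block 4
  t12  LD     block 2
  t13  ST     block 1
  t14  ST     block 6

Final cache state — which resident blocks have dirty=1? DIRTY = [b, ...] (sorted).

0: R B3 → L0 miss [-]
1: W B8 → L2 miss [D]
2: W B6 → L0 miss [D]
3: R B4 → L1 miss [-]
4: W B4 → L1 hit [D]
5: R B8 → L2 hit [D]
6: W B3 → L0 miss wb→B6 [D]
7: W B8 → L2 hit [D]
8: W B4 → L1 hit [D]
9: W B7 → L1 miss wb→B4 [D]
10: W B7 → L1 hit [D]
11: W B4 → L1 miss wb→B7 [D]
12: R B2 → L2 miss wb→B8 [-]
13: W B1 → L1 miss wb→B4 [D]
14: W B6 → L0 miss wb→B3 [D]

DIRTY = [1, 6]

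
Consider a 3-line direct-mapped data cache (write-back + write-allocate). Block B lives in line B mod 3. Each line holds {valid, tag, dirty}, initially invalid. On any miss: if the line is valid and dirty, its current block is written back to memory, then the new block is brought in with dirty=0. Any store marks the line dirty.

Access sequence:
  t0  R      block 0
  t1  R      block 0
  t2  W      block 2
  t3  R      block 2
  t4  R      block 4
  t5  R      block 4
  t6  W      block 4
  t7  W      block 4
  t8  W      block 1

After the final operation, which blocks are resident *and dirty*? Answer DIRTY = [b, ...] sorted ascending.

DIRTY = [1, 2]

  0 | R B0 → L0 miss [-]
  1 | R B0 → L0 hit [-]
  2 | W B2 → L2 miss [D]
  3 | R B2 → L2 hit [D]
  4 | R B4 → L1 miss [-]
  5 | R B4 → L1 hit [-]
  6 | W B4 → L1 hit [D]
  7 | W B4 → L1 hit [D]
  8 | W B1 → L1 miss wb→B4 [D]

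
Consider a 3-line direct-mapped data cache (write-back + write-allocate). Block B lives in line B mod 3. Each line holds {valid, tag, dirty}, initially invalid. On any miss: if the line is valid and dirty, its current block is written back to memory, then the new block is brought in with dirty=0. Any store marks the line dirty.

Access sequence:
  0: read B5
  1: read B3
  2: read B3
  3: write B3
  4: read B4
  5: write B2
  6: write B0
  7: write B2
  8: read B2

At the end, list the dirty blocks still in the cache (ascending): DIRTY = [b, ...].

DIRTY = [0, 2]

0: R B5 → L2 miss [-]
1: R B3 → L0 miss [-]
2: R B3 → L0 hit [-]
3: W B3 → L0 hit [D]
4: R B4 → L1 miss [-]
5: W B2 → L2 miss [D]
6: W B0 → L0 miss wb→B3 [D]
7: W B2 → L2 hit [D]
8: R B2 → L2 hit [D]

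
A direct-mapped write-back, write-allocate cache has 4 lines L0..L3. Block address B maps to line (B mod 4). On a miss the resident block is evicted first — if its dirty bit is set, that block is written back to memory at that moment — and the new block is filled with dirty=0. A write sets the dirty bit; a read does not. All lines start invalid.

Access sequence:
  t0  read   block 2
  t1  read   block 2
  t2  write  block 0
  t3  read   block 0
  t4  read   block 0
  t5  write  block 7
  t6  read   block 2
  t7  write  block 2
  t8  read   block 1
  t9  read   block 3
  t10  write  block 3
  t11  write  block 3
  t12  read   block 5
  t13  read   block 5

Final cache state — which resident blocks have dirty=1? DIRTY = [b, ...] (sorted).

DIRTY = [0, 2, 3]

0: R B2 → L2 miss [-]
1: R B2 → L2 hit [-]
2: W B0 → L0 miss [D]
3: R B0 → L0 hit [D]
4: R B0 → L0 hit [D]
5: W B7 → L3 miss [D]
6: R B2 → L2 hit [-]
7: W B2 → L2 hit [D]
8: R B1 → L1 miss [-]
9: R B3 → L3 miss wb→B7 [-]
10: W B3 → L3 hit [D]
11: W B3 → L3 hit [D]
12: R B5 → L1 miss [-]
13: R B5 → L1 hit [-]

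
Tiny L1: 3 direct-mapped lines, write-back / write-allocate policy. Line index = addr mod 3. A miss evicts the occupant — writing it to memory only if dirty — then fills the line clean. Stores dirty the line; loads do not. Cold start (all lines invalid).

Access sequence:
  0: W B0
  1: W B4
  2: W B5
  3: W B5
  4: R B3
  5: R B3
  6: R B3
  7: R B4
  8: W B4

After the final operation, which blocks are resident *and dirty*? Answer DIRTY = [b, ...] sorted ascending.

0: W B0 → L0 miss [D]
1: W B4 → L1 miss [D]
2: W B5 → L2 miss [D]
3: W B5 → L2 hit [D]
4: R B3 → L0 miss wb→B0 [-]
5: R B3 → L0 hit [-]
6: R B3 → L0 hit [-]
7: R B4 → L1 hit [D]
8: W B4 → L1 hit [D]

DIRTY = [4, 5]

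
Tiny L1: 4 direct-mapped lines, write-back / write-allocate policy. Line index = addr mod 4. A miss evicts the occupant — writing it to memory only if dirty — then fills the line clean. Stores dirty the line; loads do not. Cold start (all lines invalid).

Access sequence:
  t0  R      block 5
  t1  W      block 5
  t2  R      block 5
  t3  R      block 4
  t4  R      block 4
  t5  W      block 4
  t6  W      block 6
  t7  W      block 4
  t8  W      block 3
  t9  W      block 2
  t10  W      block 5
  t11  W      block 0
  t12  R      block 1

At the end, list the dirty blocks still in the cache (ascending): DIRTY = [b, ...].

DIRTY = [0, 2, 3]

0: R B5 -> L1 miss  d=-]
1: W B5 -> L1 hit  d=D]
2: R B5 -> L1 hit  d=D]
3: R B4 -> L0 miss  d=-]
4: R B4 -> L0 hit  d=-]
5: W B4 -> L0 hit  d=D]
6: W B6 -> L2 miss  d=D]
7: W B4 -> L0 hit  d=D]
8: W B3 -> L3 miss  d=D]
9: W B2 -> L2 miss wb->B6  d=D]
10: W B5 -> L1 hit  d=D]
11: W B0 -> L0 miss wb->B4  d=D]
12: R B1 -> L1 miss wb->B5  d=-]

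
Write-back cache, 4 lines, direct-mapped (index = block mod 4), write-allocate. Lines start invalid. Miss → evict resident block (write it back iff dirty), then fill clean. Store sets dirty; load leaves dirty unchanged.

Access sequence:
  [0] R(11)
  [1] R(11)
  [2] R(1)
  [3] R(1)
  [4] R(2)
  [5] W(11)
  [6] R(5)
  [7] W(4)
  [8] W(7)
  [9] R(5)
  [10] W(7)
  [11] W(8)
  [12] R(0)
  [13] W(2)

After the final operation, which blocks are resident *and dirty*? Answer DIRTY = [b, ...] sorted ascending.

0: R B11 → L3 miss [-]
1: R B11 → L3 hit [-]
2: R B1 → L1 miss [-]
3: R B1 → L1 hit [-]
4: R B2 → L2 miss [-]
5: W B11 → L3 hit [D]
6: R B5 → L1 miss [-]
7: W B4 → L0 miss [D]
8: W B7 → L3 miss wb→B11 [D]
9: R B5 → L1 hit [-]
10: W B7 → L3 hit [D]
11: W B8 → L0 miss wb→B4 [D]
12: R B0 → L0 miss wb→B8 [-]
13: W B2 → L2 hit [D]

DIRTY = [2, 7]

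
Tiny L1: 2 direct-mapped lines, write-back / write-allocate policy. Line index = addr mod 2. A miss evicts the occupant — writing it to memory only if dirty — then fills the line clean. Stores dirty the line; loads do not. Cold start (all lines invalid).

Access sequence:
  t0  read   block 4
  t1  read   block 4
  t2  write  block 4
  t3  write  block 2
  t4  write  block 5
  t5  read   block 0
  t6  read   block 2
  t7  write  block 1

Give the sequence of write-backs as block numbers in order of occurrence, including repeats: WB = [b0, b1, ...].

0: R B4 → L0 miss [-]
1: R B4 → L0 hit [-]
2: W B4 → L0 hit [D]
3: W B2 → L0 miss wb→B4 [D]
4: W B5 → L1 miss [D]
5: R B0 → L0 miss wb→B2 [-]
6: R B2 → L0 miss [-]
7: W B1 → L1 miss wb→B5 [D]

WB = [4, 2, 5]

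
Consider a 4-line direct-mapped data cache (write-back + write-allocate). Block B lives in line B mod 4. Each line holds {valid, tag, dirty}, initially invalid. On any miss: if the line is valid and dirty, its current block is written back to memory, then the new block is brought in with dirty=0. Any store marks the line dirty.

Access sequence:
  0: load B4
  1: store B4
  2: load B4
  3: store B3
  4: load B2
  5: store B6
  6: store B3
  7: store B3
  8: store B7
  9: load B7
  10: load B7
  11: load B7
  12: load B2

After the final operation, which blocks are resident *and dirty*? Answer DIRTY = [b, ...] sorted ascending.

DIRTY = [4, 7]

  0 | R B4 → L0 miss [-]
  1 | W B4 → L0 hit [D]
  2 | R B4 → L0 hit [D]
  3 | W B3 → L3 miss [D]
  4 | R B2 → L2 miss [-]
  5 | W B6 → L2 miss [D]
  6 | W B3 → L3 hit [D]
  7 | W B3 → L3 hit [D]
  8 | W B7 → L3 miss wb→B3 [D]
  9 | R B7 → L3 hit [D]
  10 | R B7 → L3 hit [D]
  11 | R B7 → L3 hit [D]
  12 | R B2 → L2 miss wb→B6 [-]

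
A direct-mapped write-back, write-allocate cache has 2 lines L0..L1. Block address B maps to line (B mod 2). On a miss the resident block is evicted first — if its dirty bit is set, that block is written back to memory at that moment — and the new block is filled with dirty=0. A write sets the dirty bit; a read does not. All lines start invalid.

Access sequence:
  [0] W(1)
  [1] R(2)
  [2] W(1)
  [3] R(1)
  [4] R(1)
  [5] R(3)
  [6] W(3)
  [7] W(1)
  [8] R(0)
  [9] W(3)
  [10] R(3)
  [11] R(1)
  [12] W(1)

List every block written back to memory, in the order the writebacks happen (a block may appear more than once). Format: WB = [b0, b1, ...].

0: W B1 → L1 miss [D]
1: R B2 → L0 miss [-]
2: W B1 → L1 hit [D]
3: R B1 → L1 hit [D]
4: R B1 → L1 hit [D]
5: R B3 → L1 miss wb→B1 [-]
6: W B3 → L1 hit [D]
7: W B1 → L1 miss wb→B3 [D]
8: R B0 → L0 miss [-]
9: W B3 → L1 miss wb→B1 [D]
10: R B3 → L1 hit [D]
11: R B1 → L1 miss wb→B3 [-]
12: W B1 → L1 hit [D]

WB = [1, 3, 1, 3]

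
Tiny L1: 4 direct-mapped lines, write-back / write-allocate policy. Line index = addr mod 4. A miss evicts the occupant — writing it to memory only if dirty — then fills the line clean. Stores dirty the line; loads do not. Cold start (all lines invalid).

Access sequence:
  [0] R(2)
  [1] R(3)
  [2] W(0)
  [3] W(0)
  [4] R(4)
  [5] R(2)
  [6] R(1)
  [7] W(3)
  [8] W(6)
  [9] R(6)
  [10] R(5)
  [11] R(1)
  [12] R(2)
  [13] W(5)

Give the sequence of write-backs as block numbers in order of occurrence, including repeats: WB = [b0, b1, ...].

WB = [0, 6]

0: R B2 → L2 miss [-]
1: R B3 → L3 miss [-]
2: W B0 → L0 miss [D]
3: W B0 → L0 hit [D]
4: R B4 → L0 miss wb→B0 [-]
5: R B2 → L2 hit [-]
6: R B1 → L1 miss [-]
7: W B3 → L3 hit [D]
8: W B6 → L2 miss [D]
9: R B6 → L2 hit [D]
10: R B5 → L1 miss [-]
11: R B1 → L1 miss [-]
12: R B2 → L2 miss wb→B6 [-]
13: W B5 → L1 miss [D]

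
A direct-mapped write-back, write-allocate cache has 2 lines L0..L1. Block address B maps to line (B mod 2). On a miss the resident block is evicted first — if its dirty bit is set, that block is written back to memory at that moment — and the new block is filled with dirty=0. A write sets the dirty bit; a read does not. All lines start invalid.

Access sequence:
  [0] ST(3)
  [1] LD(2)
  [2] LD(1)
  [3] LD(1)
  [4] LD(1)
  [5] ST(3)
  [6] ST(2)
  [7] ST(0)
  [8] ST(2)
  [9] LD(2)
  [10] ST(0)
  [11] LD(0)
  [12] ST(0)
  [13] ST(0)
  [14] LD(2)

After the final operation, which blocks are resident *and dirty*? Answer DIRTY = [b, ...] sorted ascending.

  0 | W B3 → L1 miss [D]
  1 | R B2 → L0 miss [-]
  2 | R B1 → L1 miss wb→B3 [-]
  3 | R B1 → L1 hit [-]
  4 | R B1 → L1 hit [-]
  5 | W B3 → L1 miss [D]
  6 | W B2 → L0 hit [D]
  7 | W B0 → L0 miss wb→B2 [D]
  8 | W B2 → L0 miss wb→B0 [D]
  9 | R B2 → L0 hit [D]
  10 | W B0 → L0 miss wb→B2 [D]
  11 | R B0 → L0 hit [D]
  12 | W B0 → L0 hit [D]
  13 | W B0 → L0 hit [D]
  14 | R B2 → L0 miss wb→B0 [-]

DIRTY = [3]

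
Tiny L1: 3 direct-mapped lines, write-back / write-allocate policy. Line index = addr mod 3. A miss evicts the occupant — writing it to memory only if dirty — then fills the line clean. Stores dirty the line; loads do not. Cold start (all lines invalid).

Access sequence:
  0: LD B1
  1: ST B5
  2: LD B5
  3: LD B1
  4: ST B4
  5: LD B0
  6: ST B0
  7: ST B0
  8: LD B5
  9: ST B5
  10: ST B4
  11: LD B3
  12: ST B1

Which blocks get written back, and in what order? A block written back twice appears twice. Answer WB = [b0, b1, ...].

WB = [0, 4]

  0 | R B1 → L1 miss [-]
  1 | W B5 → L2 miss [D]
  2 | R B5 → L2 hit [D]
  3 | R B1 → L1 hit [-]
  4 | W B4 → L1 miss [D]
  5 | R B0 → L0 miss [-]
  6 | W B0 → L0 hit [D]
  7 | W B0 → L0 hit [D]
  8 | R B5 → L2 hit [D]
  9 | W B5 → L2 hit [D]
  10 | W B4 → L1 hit [D]
  11 | R B3 → L0 miss wb→B0 [-]
  12 | W B1 → L1 miss wb→B4 [D]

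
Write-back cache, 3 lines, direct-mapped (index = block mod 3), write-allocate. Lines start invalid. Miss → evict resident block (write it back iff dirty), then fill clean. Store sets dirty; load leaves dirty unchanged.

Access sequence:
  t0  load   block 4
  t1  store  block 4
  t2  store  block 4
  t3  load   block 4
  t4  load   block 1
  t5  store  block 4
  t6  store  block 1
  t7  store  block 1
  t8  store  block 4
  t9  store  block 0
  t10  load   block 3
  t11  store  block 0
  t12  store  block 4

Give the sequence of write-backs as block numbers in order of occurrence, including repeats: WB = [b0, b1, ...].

0: R B4 -> L1 miss  d=-]
1: W B4 -> L1 hit  d=D]
2: W B4 -> L1 hit  d=D]
3: R B4 -> L1 hit  d=D]
4: R B1 -> L1 miss wb->B4  d=-]
5: W B4 -> L1 miss  d=D]
6: W B1 -> L1 miss wb->B4  d=D]
7: W B1 -> L1 hit  d=D]
8: W B4 -> L1 miss wb->B1  d=D]
9: W B0 -> L0 miss  d=D]
10: R B3 -> L0 miss wb->B0  d=-]
11: W B0 -> L0 miss  d=D]
12: W B4 -> L1 hit  d=D]

WB = [4, 4, 1, 0]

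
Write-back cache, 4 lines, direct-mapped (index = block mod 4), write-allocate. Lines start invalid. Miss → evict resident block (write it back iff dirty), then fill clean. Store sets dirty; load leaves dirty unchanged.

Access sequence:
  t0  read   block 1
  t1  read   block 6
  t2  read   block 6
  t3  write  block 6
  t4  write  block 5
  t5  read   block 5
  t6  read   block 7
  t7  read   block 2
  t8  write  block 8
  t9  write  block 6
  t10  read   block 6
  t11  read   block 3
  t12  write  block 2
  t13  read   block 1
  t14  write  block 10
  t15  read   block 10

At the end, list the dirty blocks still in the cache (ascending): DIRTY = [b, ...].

DIRTY = [8, 10]

  0 | R B1 → L1 miss [-]
  1 | R B6 → L2 miss [-]
  2 | R B6 → L2 hit [-]
  3 | W B6 → L2 hit [D]
  4 | W B5 → L1 miss [D]
  5 | R B5 → L1 hit [D]
  6 | R B7 → L3 miss [-]
  7 | R B2 → L2 miss wb→B6 [-]
  8 | W B8 → L0 miss [D]
  9 | W B6 → L2 miss [D]
  10 | R B6 → L2 hit [D]
  11 | R B3 → L3 miss [-]
  12 | W B2 → L2 miss wb→B6 [D]
  13 | R B1 → L1 miss wb→B5 [-]
  14 | W B10 → L2 miss wb→B2 [D]
  15 | R B10 → L2 hit [D]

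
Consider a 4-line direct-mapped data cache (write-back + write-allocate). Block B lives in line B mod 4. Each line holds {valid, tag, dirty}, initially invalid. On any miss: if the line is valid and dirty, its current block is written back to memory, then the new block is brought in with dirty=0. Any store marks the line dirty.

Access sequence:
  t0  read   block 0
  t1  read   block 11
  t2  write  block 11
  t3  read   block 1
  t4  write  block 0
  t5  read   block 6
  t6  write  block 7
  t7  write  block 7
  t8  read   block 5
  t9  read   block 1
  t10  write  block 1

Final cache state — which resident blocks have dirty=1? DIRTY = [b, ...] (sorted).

DIRTY = [0, 1, 7]

0: R B0 -> L0 miss  d=-]
1: R B11 -> L3 miss  d=-]
2: W B11 -> L3 hit  d=D]
3: R B1 -> L1 miss  d=-]
4: W B0 -> L0 hit  d=D]
5: R B6 -> L2 miss  d=-]
6: W B7 -> L3 miss wb->B11  d=D]
7: W B7 -> L3 hit  d=D]
8: R B5 -> L1 miss  d=-]
9: R B1 -> L1 miss  d=-]
10: W B1 -> L1 hit  d=D]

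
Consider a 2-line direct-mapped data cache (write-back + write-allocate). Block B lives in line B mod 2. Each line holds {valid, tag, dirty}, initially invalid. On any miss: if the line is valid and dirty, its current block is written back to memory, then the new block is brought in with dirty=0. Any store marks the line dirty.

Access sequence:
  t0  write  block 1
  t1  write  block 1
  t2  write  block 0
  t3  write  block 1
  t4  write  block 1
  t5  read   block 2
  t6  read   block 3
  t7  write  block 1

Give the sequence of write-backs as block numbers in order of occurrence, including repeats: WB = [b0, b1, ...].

WB = [0, 1]

0: W B1 → L1 miss [D]
1: W B1 → L1 hit [D]
2: W B0 → L0 miss [D]
3: W B1 → L1 hit [D]
4: W B1 → L1 hit [D]
5: R B2 → L0 miss wb→B0 [-]
6: R B3 → L1 miss wb→B1 [-]
7: W B1 → L1 miss [D]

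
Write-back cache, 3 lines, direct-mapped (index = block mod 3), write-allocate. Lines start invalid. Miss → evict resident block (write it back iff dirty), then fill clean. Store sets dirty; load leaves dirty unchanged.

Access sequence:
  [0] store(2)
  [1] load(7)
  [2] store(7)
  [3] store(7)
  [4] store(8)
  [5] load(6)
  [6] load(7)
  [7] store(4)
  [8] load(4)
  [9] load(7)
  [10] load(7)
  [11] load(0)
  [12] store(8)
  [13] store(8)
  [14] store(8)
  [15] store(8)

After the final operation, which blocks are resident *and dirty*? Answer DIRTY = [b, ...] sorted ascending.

0: W B2 -> L2 miss  d=D]
1: R B7 -> L1 miss  d=-]
2: W B7 -> L1 hit  d=D]
3: W B7 -> L1 hit  d=D]
4: W B8 -> L2 miss wb->B2  d=D]
5: R B6 -> L0 miss  d=-]
6: R B7 -> L1 hit  d=D]
7: W B4 -> L1 miss wb->B7  d=D]
8: R B4 -> L1 hit  d=D]
9: R B7 -> L1 miss wb->B4  d=-]
10: R B7 -> L1 hit  d=-]
11: R B0 -> L0 miss  d=-]
12: W B8 -> L2 hit  d=D]
13: W B8 -> L2 hit  d=D]
14: W B8 -> L2 hit  d=D]
15: W B8 -> L2 hit  d=D]

DIRTY = [8]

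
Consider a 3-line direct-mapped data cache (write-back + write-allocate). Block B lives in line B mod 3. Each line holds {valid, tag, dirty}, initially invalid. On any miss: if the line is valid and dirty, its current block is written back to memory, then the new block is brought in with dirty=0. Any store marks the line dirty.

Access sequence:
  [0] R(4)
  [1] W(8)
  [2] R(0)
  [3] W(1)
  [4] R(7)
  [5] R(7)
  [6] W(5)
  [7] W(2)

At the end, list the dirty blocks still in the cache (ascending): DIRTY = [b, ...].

0: R B4 -> L1 miss  d=-]
1: W B8 -> L2 miss  d=D]
2: R B0 -> L0 miss  d=-]
3: W B1 -> L1 miss  d=D]
4: R B7 -> L1 miss wb->B1  d=-]
5: R B7 -> L1 hit  d=-]
6: W B5 -> L2 miss wb->B8  d=D]
7: W B2 -> L2 miss wb->B5  d=D]

DIRTY = [2]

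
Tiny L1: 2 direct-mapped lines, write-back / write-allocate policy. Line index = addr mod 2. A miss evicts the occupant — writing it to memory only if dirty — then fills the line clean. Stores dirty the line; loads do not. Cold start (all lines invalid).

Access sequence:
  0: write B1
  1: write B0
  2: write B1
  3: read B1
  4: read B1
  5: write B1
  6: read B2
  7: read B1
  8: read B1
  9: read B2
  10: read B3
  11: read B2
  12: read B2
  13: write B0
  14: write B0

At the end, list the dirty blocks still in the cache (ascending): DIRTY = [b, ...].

  0 | W B1 → L1 miss [D]
  1 | W B0 → L0 miss [D]
  2 | W B1 → L1 hit [D]
  3 | R B1 → L1 hit [D]
  4 | R B1 → L1 hit [D]
  5 | W B1 → L1 hit [D]
  6 | R B2 → L0 miss wb→B0 [-]
  7 | R B1 → L1 hit [D]
  8 | R B1 → L1 hit [D]
  9 | R B2 → L0 hit [-]
  10 | R B3 → L1 miss wb→B1 [-]
  11 | R B2 → L0 hit [-]
  12 | R B2 → L0 hit [-]
  13 | W B0 → L0 miss [D]
  14 | W B0 → L0 hit [D]

DIRTY = [0]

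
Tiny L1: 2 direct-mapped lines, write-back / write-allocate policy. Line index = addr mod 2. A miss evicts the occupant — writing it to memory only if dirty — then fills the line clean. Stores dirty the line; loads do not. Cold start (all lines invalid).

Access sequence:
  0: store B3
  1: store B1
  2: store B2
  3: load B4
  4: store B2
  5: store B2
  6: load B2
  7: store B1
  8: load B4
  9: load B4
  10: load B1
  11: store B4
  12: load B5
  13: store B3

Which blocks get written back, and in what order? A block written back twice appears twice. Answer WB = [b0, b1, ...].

0: W B3 → L1 miss [D]
1: W B1 → L1 miss wb→B3 [D]
2: W B2 → L0 miss [D]
3: R B4 → L0 miss wb→B2 [-]
4: W B2 → L0 miss [D]
5: W B2 → L0 hit [D]
6: R B2 → L0 hit [D]
7: W B1 → L1 hit [D]
8: R B4 → L0 miss wb→B2 [-]
9: R B4 → L0 hit [-]
10: R B1 → L1 hit [D]
11: W B4 → L0 hit [D]
12: R B5 → L1 miss wb→B1 [-]
13: W B3 → L1 miss [D]

WB = [3, 2, 2, 1]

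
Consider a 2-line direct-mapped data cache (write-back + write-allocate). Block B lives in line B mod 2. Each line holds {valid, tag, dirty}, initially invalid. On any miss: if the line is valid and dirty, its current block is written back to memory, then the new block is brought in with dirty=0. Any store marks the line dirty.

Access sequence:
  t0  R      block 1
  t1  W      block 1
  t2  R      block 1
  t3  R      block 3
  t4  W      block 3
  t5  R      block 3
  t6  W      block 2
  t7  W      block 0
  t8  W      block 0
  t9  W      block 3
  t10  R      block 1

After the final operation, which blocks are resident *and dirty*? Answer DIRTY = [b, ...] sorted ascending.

0: R B1 -> L1 miss  d=-]
1: W B1 -> L1 hit  d=D]
2: R B1 -> L1 hit  d=D]
3: R B3 -> L1 miss wb->B1  d=-]
4: W B3 -> L1 hit  d=D]
5: R B3 -> L1 hit  d=D]
6: W B2 -> L0 miss  d=D]
7: W B0 -> L0 miss wb->B2  d=D]
8: W B0 -> L0 hit  d=D]
9: W B3 -> L1 hit  d=D]
10: R B1 -> L1 miss wb->B3  d=-]

DIRTY = [0]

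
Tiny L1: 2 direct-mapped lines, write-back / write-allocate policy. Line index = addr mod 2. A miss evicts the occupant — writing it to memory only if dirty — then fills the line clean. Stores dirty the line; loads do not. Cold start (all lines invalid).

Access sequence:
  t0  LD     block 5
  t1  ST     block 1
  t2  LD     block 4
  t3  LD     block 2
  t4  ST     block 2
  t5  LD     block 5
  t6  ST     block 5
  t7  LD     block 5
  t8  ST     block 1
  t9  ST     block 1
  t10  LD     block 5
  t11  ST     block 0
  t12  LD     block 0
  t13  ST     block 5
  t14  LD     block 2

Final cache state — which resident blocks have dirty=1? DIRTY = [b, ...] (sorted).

  0 | R B5 → L1 miss [-]
  1 | W B1 → L1 miss [D]
  2 | R B4 → L0 miss [-]
  3 | R B2 → L0 miss [-]
  4 | W B2 → L0 hit [D]
  5 | R B5 → L1 miss wb→B1 [-]
  6 | W B5 → L1 hit [D]
  7 | R B5 → L1 hit [D]
  8 | W B1 → L1 miss wb→B5 [D]
  9 | W B1 → L1 hit [D]
  10 | R B5 → L1 miss wb→B1 [-]
  11 | W B0 → L0 miss wb→B2 [D]
  12 | R B0 → L0 hit [D]
  13 | W B5 → L1 hit [D]
  14 | R B2 → L0 miss wb→B0 [-]

DIRTY = [5]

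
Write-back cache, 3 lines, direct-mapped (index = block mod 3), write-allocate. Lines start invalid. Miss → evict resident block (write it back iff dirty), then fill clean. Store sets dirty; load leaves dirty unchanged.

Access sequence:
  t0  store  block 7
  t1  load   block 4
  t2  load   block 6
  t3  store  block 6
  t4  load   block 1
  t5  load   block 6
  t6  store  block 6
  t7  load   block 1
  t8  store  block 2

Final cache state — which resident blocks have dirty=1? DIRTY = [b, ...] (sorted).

0: W B7 -> L1 miss  d=D]
1: R B4 -> L1 miss wb->B7  d=-]
2: R B6 -> L0 miss  d=-]
3: W B6 -> L0 hit  d=D]
4: R B1 -> L1 miss  d=-]
5: R B6 -> L0 hit  d=D]
6: W B6 -> L0 hit  d=D]
7: R B1 -> L1 hit  d=-]
8: W B2 -> L2 miss  d=D]

DIRTY = [2, 6]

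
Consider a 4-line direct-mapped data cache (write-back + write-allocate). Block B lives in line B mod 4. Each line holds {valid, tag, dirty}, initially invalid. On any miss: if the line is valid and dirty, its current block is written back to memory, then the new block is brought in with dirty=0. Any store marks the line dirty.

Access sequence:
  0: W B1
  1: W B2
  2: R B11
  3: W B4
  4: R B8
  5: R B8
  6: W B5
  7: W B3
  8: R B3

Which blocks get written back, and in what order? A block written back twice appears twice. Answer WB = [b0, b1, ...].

0: W B1 → L1 miss [D]
1: W B2 → L2 miss [D]
2: R B11 → L3 miss [-]
3: W B4 → L0 miss [D]
4: R B8 → L0 miss wb→B4 [-]
5: R B8 → L0 hit [-]
6: W B5 → L1 miss wb→B1 [D]
7: W B3 → L3 miss [D]
8: R B3 → L3 hit [D]

WB = [4, 1]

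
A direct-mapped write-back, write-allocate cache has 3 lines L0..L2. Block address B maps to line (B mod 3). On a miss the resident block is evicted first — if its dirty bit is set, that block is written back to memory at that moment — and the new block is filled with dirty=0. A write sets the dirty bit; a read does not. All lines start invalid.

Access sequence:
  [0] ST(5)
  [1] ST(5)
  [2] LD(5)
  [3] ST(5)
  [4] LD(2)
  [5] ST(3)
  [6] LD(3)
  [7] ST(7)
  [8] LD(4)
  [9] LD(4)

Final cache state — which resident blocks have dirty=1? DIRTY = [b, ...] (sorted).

0: W B5 -> L2 miss  d=D]
1: W B5 -> L2 hit  d=D]
2: R B5 -> L2 hit  d=D]
3: W B5 -> L2 hit  d=D]
4: R B2 -> L2 miss wb->B5  d=-]
5: W B3 -> L0 miss  d=D]
6: R B3 -> L0 hit  d=D]
7: W B7 -> L1 miss  d=D]
8: R B4 -> L1 miss wb->B7  d=-]
9: R B4 -> L1 hit  d=-]

DIRTY = [3]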